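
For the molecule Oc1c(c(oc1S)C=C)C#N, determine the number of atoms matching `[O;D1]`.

The query [O;D1] means: aliphatic oxygen bonded to exactly one heavy atom.
Check the 11 heavy atoms by environment: 1× o (aromatic, D2) → no; 4× c (aromatic, D3) → no; 2× C (D2) → no; 1× N (D1) → no; 1× O (D1) → match; 1× S (D1) → no; 1× C (D1) → no.
That gives 1 matching atom.

1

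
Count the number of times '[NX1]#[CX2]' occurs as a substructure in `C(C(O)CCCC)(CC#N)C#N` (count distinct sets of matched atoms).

[NX1]#[CX2] is the SMARTS for a nitrile: a nitrogen triple-bonded to a two-connected carbon.
The molecule carries 2 separate instances of a nitrile (-C#N) meeting every constraint; each maps to a distinct set of atoms, giving 2 matches.

2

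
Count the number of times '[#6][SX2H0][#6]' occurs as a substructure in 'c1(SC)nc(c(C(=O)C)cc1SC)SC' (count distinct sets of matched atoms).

3

[#6][SX2H0][#6] is the SMARTS for a thioether: an aliphatic sulfur bridging two carbons with no H on the sulfur.
The molecule carries 3 separate instances of a methylthio ether (-SCH3) meeting every constraint; each maps to a distinct set of atoms, giving 3 matches.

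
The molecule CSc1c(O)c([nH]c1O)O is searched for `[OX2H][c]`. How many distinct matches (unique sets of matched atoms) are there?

[OX2H][c] is the SMARTS for a phenol: a hydroxyl oxygen attached to an aromatic carbon.
The molecule carries 3 separate instances of a hydroxyl group (-OH) meeting every constraint; each maps to a distinct set of atoms, giving 3 matches.

3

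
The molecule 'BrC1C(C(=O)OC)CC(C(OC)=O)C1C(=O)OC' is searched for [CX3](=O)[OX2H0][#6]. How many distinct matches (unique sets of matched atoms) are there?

3

[CX3](=O)[OX2H0][#6] is the SMARTS for an ester: a carbonyl carbon bonded to an oxygen that is itself bonded to carbon (no H on that O).
The molecule carries 3 separate instances of a methyl-ester group (-C(=O)OCH3) meeting every constraint; each maps to a distinct set of atoms, giving 3 matches.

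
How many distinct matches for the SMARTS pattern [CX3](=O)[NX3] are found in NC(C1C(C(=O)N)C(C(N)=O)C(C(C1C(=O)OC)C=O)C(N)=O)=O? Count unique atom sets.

[CX3](=O)[NX3] is the SMARTS for an amide: a carbonyl carbon bonded to a trivalent nitrogen.
The molecule carries 4 separate instances of a primary amide (-C(=O)NH2) meeting every constraint; each maps to a distinct set of atoms, giving 4 matches.

4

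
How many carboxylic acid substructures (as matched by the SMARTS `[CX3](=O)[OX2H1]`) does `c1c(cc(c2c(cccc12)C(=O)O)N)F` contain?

1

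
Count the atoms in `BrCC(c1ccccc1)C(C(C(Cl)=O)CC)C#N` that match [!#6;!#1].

4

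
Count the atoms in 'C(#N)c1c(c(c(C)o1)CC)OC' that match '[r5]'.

5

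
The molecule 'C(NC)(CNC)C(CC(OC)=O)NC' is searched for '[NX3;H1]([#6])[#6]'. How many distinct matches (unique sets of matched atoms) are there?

3

[NX3;H1]([#6])[#6] is the SMARTS for a secondary amine: a trivalent nitrogen with one H, bonded to two carbons.
The molecule carries 3 separate instances of an N-methylamino group (-NHCH3) meeting every constraint; each maps to a distinct set of atoms, giving 3 matches.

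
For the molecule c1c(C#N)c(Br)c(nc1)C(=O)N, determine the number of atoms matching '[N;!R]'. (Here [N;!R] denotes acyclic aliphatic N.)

The query [N;!R] means: aliphatic nitrogen not in a ring.
Check the 12 heavy atoms by environment: 1× n (aromatic, in 6-ring) → no; 5× c (aromatic, in 6-ring) → no; 2× C (acyclic) → no; 2× N (acyclic) → match; 1× Br (acyclic) → no; 1× O (acyclic) → no.
That gives 2 matching atoms.

2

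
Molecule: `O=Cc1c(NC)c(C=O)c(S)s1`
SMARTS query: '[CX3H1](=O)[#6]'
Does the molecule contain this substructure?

Yes

The pattern [CX3H1](=O)[#6] describes an sp2 carbon with one H, double-bonded to O and single-bonded to carbon — an aldehyde.
The molecule carries an aldehyde (-CHO), whose atoms satisfy every constraint of the query, so the pattern matches.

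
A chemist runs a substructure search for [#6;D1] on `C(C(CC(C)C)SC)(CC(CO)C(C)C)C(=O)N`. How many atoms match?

5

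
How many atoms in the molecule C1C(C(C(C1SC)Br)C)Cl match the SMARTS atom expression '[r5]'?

5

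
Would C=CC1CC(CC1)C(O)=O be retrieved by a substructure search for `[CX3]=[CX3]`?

Yes

The pattern [CX3]=[CX3] describes a non-aromatic C=C double bond between two sp2 carbons — an alkene.
The molecule carries a vinyl group (-CH=CH2), whose atoms satisfy every constraint of the query, so the pattern matches.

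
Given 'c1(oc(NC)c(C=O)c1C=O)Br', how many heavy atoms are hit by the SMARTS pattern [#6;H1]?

The query [#6;H1] means: any carbon bearing exactly one hydrogen.
Check the 12 heavy atoms by environment: 1× o (aromatic, H0) → no; 4× c (aromatic, H0) → no; 1× Br (H0) → no; 2× C (H1) → match; 2× O (H0) → no; 1× N (H1) → no; 1× C (H3) → no.
That gives 2 matching atoms.

2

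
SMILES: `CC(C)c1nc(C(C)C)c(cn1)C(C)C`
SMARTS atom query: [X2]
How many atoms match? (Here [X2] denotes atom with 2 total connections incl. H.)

Check the 15 heavy atoms by environment: 2× n (aromatic, X2) → match; 4× c (aromatic, X3) → no; 9× C (X4) → no.
That gives 2 matching atoms.

2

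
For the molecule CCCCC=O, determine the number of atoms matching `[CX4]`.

The query [CX4] means: C with X4: aliphatic carbon with exactly 4 total connections (bonds + H).
Check the 6 heavy atoms by environment: 4× C (X4) → match; 1× C (X3) → no; 1× O (X1) → no.
That gives 4 matching atoms.

4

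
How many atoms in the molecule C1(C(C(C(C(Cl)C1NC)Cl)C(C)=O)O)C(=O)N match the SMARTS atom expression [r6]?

Check the 17 heavy atoms by environment: 6× C (in 6-ring) → match; 2× N (acyclic) → no; 4× C (acyclic) → no; 3× O (acyclic) → no; 2× Cl (acyclic) → no.
That gives 6 matching atoms.

6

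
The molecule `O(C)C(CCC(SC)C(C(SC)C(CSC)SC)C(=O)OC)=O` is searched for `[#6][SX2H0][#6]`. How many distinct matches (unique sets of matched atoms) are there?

[#6][SX2H0][#6] is the SMARTS for a thioether: an aliphatic sulfur bridging two carbons with no H on the sulfur.
The molecule carries 4 separate instances of a methylthio ether (-SCH3) meeting every constraint; each maps to a distinct set of atoms, giving 4 matches.

4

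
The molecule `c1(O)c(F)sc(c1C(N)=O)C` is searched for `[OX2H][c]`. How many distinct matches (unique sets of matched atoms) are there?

1

[OX2H][c] is the SMARTS for a phenol: a hydroxyl oxygen attached to an aromatic carbon.
Exactly one fragment in the molecule meets all constraints, giving 1 match.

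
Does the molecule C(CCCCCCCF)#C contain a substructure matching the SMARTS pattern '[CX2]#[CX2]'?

Yes

The pattern [CX2]#[CX2] describes a carbon-carbon triple bond — an alkyne.
The molecule carries an ethynyl group (-C#CH), whose atoms satisfy every constraint of the query, so the pattern matches.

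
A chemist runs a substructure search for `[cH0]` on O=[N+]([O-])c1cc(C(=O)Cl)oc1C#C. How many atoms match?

3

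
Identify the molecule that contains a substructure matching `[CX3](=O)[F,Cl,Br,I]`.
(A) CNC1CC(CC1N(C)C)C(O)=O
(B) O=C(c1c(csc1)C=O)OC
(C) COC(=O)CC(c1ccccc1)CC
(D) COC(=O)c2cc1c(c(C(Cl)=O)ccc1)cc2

D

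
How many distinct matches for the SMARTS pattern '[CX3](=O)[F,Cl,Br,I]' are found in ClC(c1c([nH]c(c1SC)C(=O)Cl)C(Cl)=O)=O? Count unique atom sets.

3

[CX3](=O)[F,Cl,Br,I] is the SMARTS for an acyl halide: a carbonyl carbon bonded to a halogen.
The molecule carries 3 separate instances of an acyl chloride (-C(=O)Cl) meeting every constraint; each maps to a distinct set of atoms, giving 3 matches.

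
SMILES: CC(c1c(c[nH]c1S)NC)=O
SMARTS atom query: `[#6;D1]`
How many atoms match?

The query [#6;D1] means: carbon bonded to exactly one heavy atom.
Check the 11 heavy atoms by environment: 1× n (aromatic, D2) → no; 1× c (aromatic, D2) → no; 3× c (aromatic, D3) → no; 1× S (D1) → no; 1× N (D2) → no; 2× C (D1) → match; 1× C (D3) → no; 1× O (D1) → no.
That gives 2 matching atoms.

2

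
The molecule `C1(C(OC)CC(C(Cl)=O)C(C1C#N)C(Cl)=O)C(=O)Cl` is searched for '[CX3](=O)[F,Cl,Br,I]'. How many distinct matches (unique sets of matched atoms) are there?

3

[CX3](=O)[F,Cl,Br,I] is the SMARTS for an acyl halide: a carbonyl carbon bonded to a halogen.
The molecule carries 3 separate instances of an acyl chloride (-C(=O)Cl) meeting every constraint; each maps to a distinct set of atoms, giving 3 matches.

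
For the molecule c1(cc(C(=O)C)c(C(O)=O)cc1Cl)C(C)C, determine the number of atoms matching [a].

The query [a] means: a matches any aromatic atom.
Check the 16 heavy atoms by environment: 6× c (aromatic) → match; 6× C → no; 3× O → no; 1× Cl → no.
That gives 6 matching atoms.

6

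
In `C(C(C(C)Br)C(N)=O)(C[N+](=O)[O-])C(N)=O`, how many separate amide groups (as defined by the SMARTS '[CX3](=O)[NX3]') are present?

[CX3](=O)[NX3] is the SMARTS for an amide: a carbonyl carbon bonded to a trivalent nitrogen.
The molecule carries 2 separate instances of a primary amide (-C(=O)NH2) meeting every constraint; each maps to a distinct set of atoms, giving 2 matches.

2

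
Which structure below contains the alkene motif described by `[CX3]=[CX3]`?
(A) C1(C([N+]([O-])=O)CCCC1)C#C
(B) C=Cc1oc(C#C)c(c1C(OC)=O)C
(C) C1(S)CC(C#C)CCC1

B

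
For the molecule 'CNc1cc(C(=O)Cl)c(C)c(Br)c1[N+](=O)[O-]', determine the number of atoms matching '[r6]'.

The query [r6] means: r6 matches atoms in a six-membered ring.
Check the 16 heavy atoms by environment: 6× c (aromatic, in 6-ring) → match; 3× C (acyclic) → no; 1× N (acyclic) → no; 1× N (charge +1, acyclic) → no; 1× O (charge -1, acyclic) → no; 2× O (acyclic) → no; 1× Br (acyclic) → no; 1× Cl (acyclic) → no.
That gives 6 matching atoms.

6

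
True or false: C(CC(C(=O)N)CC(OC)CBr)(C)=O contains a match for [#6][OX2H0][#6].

True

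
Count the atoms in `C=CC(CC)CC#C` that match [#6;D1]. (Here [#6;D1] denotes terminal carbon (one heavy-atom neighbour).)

3

The query [#6;D1] means: carbon bonded to exactly one heavy atom.
Check the 8 heavy atoms by environment: 4× C (D2) → no; 1× C (D3) → no; 3× C (D1) → match.
That gives 3 matching atoms.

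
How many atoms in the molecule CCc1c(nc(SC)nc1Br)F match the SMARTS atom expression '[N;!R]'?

The query [N;!R] means: aliphatic nitrogen not in a ring.
Check the 12 heavy atoms by environment: 2× n (aromatic, in 6-ring) → no; 4× c (aromatic, in 6-ring) → no; 3× C (acyclic) → no; 1× F (acyclic) → no; 1× Br (acyclic) → no; 1× S (acyclic) → no.
No environment satisfies the query, so 0 matching atoms.

0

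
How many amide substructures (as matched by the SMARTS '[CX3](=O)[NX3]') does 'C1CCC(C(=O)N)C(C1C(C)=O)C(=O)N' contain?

2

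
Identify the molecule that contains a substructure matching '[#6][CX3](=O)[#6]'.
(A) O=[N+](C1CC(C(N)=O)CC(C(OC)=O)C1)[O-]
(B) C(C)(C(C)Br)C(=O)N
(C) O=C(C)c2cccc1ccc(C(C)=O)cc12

C

[#6][CX3](=O)[#6] describes a carbonyl carbon (no H) flanked by two carbons (a ketone).
(A) has a methyl-ester group (-C(=O)OCH3) but one neighbour of the carbonyl carbon is O, not C.
(B) has a primary amide (-C(=O)NH2) but one neighbour of the carbonyl carbon is N, not C.
(C) contains an acetyl/ketone group (-C(=O)CH3), which satisfies every atom and bond constraint.
So the answer is (C).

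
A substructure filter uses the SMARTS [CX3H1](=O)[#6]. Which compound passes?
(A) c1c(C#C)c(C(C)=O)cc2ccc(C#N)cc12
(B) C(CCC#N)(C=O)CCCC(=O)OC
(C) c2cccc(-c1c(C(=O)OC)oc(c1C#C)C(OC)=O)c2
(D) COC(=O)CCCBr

B

[CX3H1](=O)[#6] describes an sp2 carbon with one H, double-bonded to O and single-bonded to carbon (an aldehyde).
(A) has an acetyl/ketone group (-C(=O)CH3) but the carbonyl carbon has H0 (two carbon neighbours), not H1.
(B) contains an aldehyde (-CHO), which satisfies every atom and bond constraint.
(C) has a methyl-ester group (-C(=O)OCH3) but the carbonyl carbon has H0, not H1.
(D) has a methyl-ester group (-C(=O)OCH3) but the carbonyl carbon has H0, not H1.
So the answer is (B).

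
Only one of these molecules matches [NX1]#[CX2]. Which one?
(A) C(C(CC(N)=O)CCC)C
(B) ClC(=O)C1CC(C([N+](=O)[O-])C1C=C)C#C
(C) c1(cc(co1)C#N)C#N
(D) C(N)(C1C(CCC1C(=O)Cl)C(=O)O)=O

[NX1]#[CX2] describes a nitrogen triple-bonded to a two-connected carbon (a nitrile).
(A) has a primary amide (-C(=O)NH2) but the nitrogen is NX3, not NX1.
(B) has a nitro group (-[N+](=O)[O-]) but there is no C#N triple bond.
(C) contains a nitrile (-C#N), which satisfies every atom and bond constraint.
(D) has a primary amide (-C(=O)NH2) but the nitrogen is NX3, not NX1.
So the answer is (C).

C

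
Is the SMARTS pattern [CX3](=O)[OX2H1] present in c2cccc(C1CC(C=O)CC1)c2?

No

The pattern [CX3](=O)[OX2H1] describes an sp2 carbon double-bonded to O and single-bonded to an -OH oxygen — a carboxylic acid.
The closest candidate here is an aldehyde (-CHO), but there is no singly-bonded oxygen on the carbonyl carbon. No other fragment satisfies the full query, so there is no match.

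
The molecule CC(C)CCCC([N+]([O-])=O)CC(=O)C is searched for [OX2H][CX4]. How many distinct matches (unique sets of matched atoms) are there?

[OX2H][CX4] is the SMARTS for an aliphatic alcohol: a hydroxyl oxygen bound to an sp3 (X4) carbon.
No fragment in the molecule satisfies every constraint, giving 0 matches.

0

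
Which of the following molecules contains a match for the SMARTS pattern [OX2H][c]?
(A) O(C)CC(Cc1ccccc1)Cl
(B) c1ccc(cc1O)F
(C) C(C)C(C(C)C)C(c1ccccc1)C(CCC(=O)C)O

B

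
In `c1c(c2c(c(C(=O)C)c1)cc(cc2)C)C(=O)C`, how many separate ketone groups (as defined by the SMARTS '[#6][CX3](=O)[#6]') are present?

[#6][CX3](=O)[#6] is the SMARTS for a ketone: a carbonyl carbon (no H) flanked by two carbons.
The molecule carries 2 separate instances of an acetyl/ketone group (-C(=O)CH3) meeting every constraint; each maps to a distinct set of atoms, giving 2 matches.

2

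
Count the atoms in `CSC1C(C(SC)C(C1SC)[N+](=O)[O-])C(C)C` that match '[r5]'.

5

The query [r5] means: r5 matches atoms in a five-membered ring.
Check the 17 heavy atoms by environment: 5× C (in 5-ring) → match; 3× S (acyclic) → no; 6× C (acyclic) → no; 1× N (charge +1, acyclic) → no; 1× O (charge -1, acyclic) → no; 1× O (acyclic) → no.
That gives 5 matching atoms.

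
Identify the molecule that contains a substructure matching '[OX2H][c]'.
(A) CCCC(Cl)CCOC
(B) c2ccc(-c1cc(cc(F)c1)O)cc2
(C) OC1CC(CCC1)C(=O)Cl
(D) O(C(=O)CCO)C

B

[OX2H][c] describes a hydroxyl oxygen attached to an aromatic carbon (a phenol).
(A) has a methoxy ether (-OCH3) but the oxygen has H0, not H1.
(B) contains a hydroxyl group (-OH), which satisfies every atom and bond constraint.
(C) has a hydroxyl group (-OH) but the -OH is on an aliphatic carbon, not an aromatic c.
(D) has a hydroxyl group (-OH) but the -OH is on an aliphatic carbon, not an aromatic c.
So the answer is (B).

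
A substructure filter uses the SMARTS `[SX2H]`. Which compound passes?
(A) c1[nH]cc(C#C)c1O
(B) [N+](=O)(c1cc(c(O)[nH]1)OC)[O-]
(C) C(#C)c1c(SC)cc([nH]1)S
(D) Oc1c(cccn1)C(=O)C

C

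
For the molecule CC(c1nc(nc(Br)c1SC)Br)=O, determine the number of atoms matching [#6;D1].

2

The query [#6;D1] means: carbon bonded to exactly one heavy atom.
Check the 13 heavy atoms by environment: 2× n (aromatic, D2) → no; 4× c (aromatic, D3) → no; 1× C (D3) → no; 1× O (D1) → no; 2× C (D1) → match; 1× S (D2) → no; 2× Br (D1) → no.
That gives 2 matching atoms.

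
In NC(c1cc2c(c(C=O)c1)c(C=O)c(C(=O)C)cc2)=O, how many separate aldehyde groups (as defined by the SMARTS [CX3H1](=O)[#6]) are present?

2

[CX3H1](=O)[#6] is the SMARTS for an aldehyde: an sp2 carbon with one H, double-bonded to O and single-bonded to carbon.
The molecule carries 2 separate instances of an aldehyde (-CHO) meeting every constraint; each maps to a distinct set of atoms, giving 2 matches.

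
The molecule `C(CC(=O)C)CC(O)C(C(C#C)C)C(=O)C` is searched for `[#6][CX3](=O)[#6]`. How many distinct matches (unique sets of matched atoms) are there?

2

[#6][CX3](=O)[#6] is the SMARTS for a ketone: a carbonyl carbon (no H) flanked by two carbons.
The molecule carries 2 separate instances of an acetyl/ketone group (-C(=O)CH3) meeting every constraint; each maps to a distinct set of atoms, giving 2 matches.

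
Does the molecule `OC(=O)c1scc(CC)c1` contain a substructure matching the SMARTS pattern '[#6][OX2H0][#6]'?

The pattern [#6][OX2H0][#6] describes an aliphatic oxygen bridging two carbons with no H on the oxygen — an ether.
The closest candidate here is a carboxylic acid group (-C(=O)OH), but the -OH oxygen has H1; the =O is OX1, not OX2. No other fragment satisfies the full query, so there is no match.

No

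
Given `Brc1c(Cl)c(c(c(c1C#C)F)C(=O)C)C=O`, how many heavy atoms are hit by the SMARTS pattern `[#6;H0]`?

The query [#6;H0] means: any carbon with no attached hydrogen.
Check the 16 heavy atoms by environment: 6× c (aromatic, H0) → match; 2× C (H0) → match; 2× O (H0) → no; 1× C (H3) → no; 1× Br (H0) → no; 1× F (H0) → no; 2× C (H1) → no; 1× Cl (H0) → no.
Summing the matching environments: 6 + 2 = 8 matching atoms.

8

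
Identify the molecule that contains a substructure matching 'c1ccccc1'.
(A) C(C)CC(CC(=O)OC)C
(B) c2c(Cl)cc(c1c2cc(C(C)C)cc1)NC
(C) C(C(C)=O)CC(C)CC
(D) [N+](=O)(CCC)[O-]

c1ccccc1 describes six aromatic carbons in a ring (a benzene ring).
(A) has a methyl group (-CH3) but no six-membered all-carbon aromatic ring is present.
(B) contains the required atom environment, so the pattern matches.
(C) has a methyl group (-CH3) but no six-membered all-carbon aromatic ring is present.
(D) has a methyl group (-CH3) but no six-membered all-carbon aromatic ring is present.
So the answer is (B).

B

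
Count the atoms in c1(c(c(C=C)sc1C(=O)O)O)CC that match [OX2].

The query [OX2] means: aliphatic oxygen with two total connections — ether, hydroxyl, or ester single-bond O.
Check the 13 heavy atoms by environment: 1× s (aromatic, X2) → no; 4× c (aromatic, X3) → no; 2× O (X2) → match; 3× C (X3) → no; 1× O (X1) → no; 2× C (X4) → no.
That gives 2 matching atoms.

2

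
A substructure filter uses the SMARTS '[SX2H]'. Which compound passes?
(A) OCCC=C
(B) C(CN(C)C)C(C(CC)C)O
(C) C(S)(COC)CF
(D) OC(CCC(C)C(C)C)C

C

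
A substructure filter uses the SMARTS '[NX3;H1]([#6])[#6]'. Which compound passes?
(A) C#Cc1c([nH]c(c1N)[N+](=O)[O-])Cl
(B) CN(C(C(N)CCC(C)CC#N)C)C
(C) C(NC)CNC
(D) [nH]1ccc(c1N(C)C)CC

[NX3;H1]([#6])[#6] describes a trivalent nitrogen with one H, bonded to two carbons (a secondary amine).
(A) has a primary amino group (-NH2) but the nitrogen has H2 and only one carbon neighbour.
(B) has a primary amino group (-NH2) but the nitrogen has H2 and only one carbon neighbour.
(C) contains an N-methylamino group (-NHCH3), which satisfies every atom and bond constraint.
(D) has a dimethylamino group (-N(CH3)2) but the nitrogen has H0, not H1.
So the answer is (C).

C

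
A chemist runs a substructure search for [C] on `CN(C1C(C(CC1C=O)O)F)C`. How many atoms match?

8

The query [C] means: uppercase C matches aliphatic (non-aromatic) carbon only.
Check the 12 heavy atoms by environment: 8× C → match; 2× O → no; 1× N → no; 1× F → no.
That gives 8 matching atoms.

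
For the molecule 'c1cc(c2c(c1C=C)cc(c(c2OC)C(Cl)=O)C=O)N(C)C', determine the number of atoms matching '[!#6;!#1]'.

5

Check the 22 heavy atoms by environment: 10× c (aromatic) → no; 1× N → match; 7× C → no; 3× O → match; 1× Cl → match.
Summing the matching environments: 1 + 3 + 1 = 5 matching atoms.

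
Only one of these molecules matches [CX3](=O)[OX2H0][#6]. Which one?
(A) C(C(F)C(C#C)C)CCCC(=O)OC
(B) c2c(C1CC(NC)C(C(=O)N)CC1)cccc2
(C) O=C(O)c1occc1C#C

A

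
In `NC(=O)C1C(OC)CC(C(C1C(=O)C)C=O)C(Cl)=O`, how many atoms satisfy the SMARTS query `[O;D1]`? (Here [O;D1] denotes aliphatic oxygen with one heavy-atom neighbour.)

Check the 19 heavy atoms by environment: 8× C (D3) → no; 2× C (D2) → no; 4× O (D1) → match; 1× N (D1) → no; 2× C (D1) → no; 1× O (D2) → no; 1× Cl (D1) → no.
That gives 4 matching atoms.

4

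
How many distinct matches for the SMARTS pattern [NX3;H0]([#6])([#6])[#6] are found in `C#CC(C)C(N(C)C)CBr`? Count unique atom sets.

1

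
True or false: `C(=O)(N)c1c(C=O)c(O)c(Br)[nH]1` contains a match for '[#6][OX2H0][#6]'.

False

The pattern [#6][OX2H0][#6] describes an aliphatic oxygen bridging two carbons with no H on the oxygen — an ether.
The closest candidate here is a hydroxyl group (-OH), but the oxygen has H1, not H0 bridging two carbons. No other fragment satisfies the full query, so there is no match.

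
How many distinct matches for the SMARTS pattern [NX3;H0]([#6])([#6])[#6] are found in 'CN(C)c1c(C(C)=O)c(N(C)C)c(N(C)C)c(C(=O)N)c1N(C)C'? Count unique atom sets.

[NX3;H0]([#6])([#6])[#6] is the SMARTS for a tertiary amine: a trivalent nitrogen with no H, bonded to three carbons.
The molecule carries 4 separate instances of a dimethylamino group (-N(CH3)2) meeting every constraint; each maps to a distinct set of atoms, giving 4 matches.

4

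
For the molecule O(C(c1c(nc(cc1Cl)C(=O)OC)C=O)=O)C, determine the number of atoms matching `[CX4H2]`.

Check the 17 heavy atoms by environment: 1× n (aromatic, H0, X2) → no; 4× c (aromatic, H0, X3) → no; 1× c (aromatic, H1, X3) → no; 2× C (H0, X3) → no; 3× O (H0, X1) → no; 2× O (H0, X2) → no; 2× C (H3, X4) → no; 1× C (H1, X3) → no; 1× Cl (H0, X1) → no.
No environment satisfies the query, so 0 matching atoms.

0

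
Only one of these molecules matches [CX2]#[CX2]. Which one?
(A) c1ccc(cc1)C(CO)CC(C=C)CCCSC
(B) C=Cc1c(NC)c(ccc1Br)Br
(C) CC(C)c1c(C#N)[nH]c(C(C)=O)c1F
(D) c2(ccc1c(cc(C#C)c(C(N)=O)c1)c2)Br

D

[CX2]#[CX2] describes a carbon-carbon triple bond (an alkyne).
(A) has a vinyl group (-CH=CH2) but the C=C is a double bond; both carbons are CX3, not CX2.
(B) has a vinyl group (-CH=CH2) but the C=C is a double bond; both carbons are CX3, not CX2.
(C) has a nitrile (-C#N) but the triple bond is C#N, not C#C.
(D) contains an ethynyl group (-C#CH), which satisfies every atom and bond constraint.
So the answer is (D).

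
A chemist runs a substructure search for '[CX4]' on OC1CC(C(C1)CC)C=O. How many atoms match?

7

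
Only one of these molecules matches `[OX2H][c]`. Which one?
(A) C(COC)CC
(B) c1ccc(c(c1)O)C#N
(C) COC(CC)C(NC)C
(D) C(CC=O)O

B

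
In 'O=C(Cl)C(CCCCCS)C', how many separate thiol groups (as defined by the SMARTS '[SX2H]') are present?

1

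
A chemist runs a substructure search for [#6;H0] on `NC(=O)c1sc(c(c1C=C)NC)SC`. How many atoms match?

5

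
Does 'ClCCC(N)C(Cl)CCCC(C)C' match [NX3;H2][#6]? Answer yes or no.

The pattern [NX3;H2][#6] describes a trivalent nitrogen with two H attached to carbon — a primary amine.
The molecule carries a primary amino group (-NH2), whose atoms satisfy every constraint of the query, so the pattern matches.

Yes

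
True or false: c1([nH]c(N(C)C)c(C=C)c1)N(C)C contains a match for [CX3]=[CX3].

The pattern [CX3]=[CX3] describes a non-aromatic C=C double bond between two sp2 carbons — an alkene.
The molecule carries a vinyl group (-CH=CH2), whose atoms satisfy every constraint of the query, so the pattern matches.

True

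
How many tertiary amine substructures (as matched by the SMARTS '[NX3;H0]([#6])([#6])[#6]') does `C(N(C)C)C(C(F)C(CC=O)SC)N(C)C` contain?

[NX3;H0]([#6])([#6])[#6] is the SMARTS for a tertiary amine: a trivalent nitrogen with no H, bonded to three carbons.
The molecule carries 2 separate instances of a dimethylamino group (-N(CH3)2) meeting every constraint; each maps to a distinct set of atoms, giving 2 matches.

2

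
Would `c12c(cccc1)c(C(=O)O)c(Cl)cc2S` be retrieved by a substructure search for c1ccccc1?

Yes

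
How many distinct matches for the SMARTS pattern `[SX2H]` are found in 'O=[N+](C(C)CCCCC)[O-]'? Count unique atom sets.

[SX2H] is the SMARTS for a thiol: an aliphatic sulfur with two connections, one being H.
No fragment in the molecule satisfies every constraint, giving 0 matches.

0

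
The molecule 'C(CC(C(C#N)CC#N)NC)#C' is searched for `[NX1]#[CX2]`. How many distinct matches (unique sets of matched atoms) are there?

[NX1]#[CX2] is the SMARTS for a nitrile: a nitrogen triple-bonded to a two-connected carbon.
The molecule carries 2 separate instances of a nitrile (-C#N) meeting every constraint; each maps to a distinct set of atoms, giving 2 matches.

2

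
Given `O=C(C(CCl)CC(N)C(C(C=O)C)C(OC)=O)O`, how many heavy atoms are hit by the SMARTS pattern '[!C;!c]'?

Check the 18 heavy atoms by environment: 11× C → no; 5× O → match; 1× Cl → match; 1× N → match.
Summing the matching environments: 5 + 1 + 1 = 7 matching atoms.

7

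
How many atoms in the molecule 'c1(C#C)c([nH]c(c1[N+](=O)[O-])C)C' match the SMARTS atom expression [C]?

4

The query [C] means: uppercase C matches aliphatic (non-aromatic) carbon only.
Check the 12 heavy atoms by environment: 1× n (aromatic) → no; 4× c (aromatic) → no; 4× C → match; 1× N (charge +1) → no; 1× O (charge -1) → no; 1× O → no.
That gives 4 matching atoms.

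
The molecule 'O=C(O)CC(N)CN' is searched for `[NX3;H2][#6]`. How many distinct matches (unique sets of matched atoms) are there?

[NX3;H2][#6] is the SMARTS for a primary amine: a trivalent nitrogen with two H attached to carbon.
The molecule carries 2 separate instances of a primary amino group (-NH2) meeting every constraint; each maps to a distinct set of atoms, giving 2 matches.

2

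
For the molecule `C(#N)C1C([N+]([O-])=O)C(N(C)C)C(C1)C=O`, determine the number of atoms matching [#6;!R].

Check the 15 heavy atoms by environment: 5× C (in 5-ring) → no; 4× C (acyclic) → match; 2× N (acyclic) → no; 2× O (acyclic) → no; 1× N (charge +1, acyclic) → no; 1× O (charge -1, acyclic) → no.
That gives 4 matching atoms.

4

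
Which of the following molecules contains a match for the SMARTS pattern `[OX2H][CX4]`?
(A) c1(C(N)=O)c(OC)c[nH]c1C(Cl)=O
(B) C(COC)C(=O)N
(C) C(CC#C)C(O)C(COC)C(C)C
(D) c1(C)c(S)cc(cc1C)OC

[OX2H][CX4] describes a hydroxyl oxygen bound to an sp3 (X4) carbon (an aliphatic alcohol).
(A) has a methoxy ether (-OCH3) but the oxygen has H0 (ether), not H1.
(B) has a methoxy ether (-OCH3) but the oxygen has H0 (ether), not H1.
(C) contains a hydroxyl group (-OH), which satisfies every atom and bond constraint.
(D) has a methoxy ether (-OCH3) but the oxygen has H0 (ether), not H1.
So the answer is (C).

C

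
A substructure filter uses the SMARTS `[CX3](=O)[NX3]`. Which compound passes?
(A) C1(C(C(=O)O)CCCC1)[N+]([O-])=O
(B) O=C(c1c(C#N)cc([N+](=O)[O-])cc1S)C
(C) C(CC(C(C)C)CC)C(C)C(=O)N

C

[CX3](=O)[NX3] describes a carbonyl carbon bonded to a trivalent nitrogen (an amide).
(A) has a carboxylic acid group (-C(=O)OH) but the carbonyl is bonded to O, not to an NX3 nitrogen.
(B) has a nitrile (-C#N) but the nitrile N is NX1 (triple-bonded), not NX3.
(C) contains a primary amide (-C(=O)NH2), which satisfies every atom and bond constraint.
So the answer is (C).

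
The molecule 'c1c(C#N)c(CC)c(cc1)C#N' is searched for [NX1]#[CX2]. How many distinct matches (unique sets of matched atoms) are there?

2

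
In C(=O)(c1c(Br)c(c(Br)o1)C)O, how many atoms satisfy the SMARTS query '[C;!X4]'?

1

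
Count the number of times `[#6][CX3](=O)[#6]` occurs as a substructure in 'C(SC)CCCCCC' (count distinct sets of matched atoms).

0

[#6][CX3](=O)[#6] is the SMARTS for a ketone: a carbonyl carbon (no H) flanked by two carbons.
No fragment in the molecule satisfies every constraint, giving 0 matches.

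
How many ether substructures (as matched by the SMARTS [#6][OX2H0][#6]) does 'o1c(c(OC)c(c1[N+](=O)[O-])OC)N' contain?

[#6][OX2H0][#6] is the SMARTS for an ether: an aliphatic oxygen bridging two carbons with no H on the oxygen.
The molecule carries 2 separate instances of a methoxy ether (-OCH3) meeting every constraint; each maps to a distinct set of atoms, giving 2 matches.

2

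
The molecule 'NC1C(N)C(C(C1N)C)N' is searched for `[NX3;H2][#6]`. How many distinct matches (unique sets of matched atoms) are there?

[NX3;H2][#6] is the SMARTS for a primary amine: a trivalent nitrogen with two H attached to carbon.
The molecule carries 4 separate instances of a primary amino group (-NH2) meeting every constraint; each maps to a distinct set of atoms, giving 4 matches.

4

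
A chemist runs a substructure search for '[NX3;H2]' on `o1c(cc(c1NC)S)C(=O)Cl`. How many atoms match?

The query [NX3;H2] means: aliphatic N with 3 total connections, two of them H — an -NH2 nitrogen (amine or amide).
Check the 11 heavy atoms by environment: 1× o (aromatic, H0, X2) → no; 3× c (aromatic, H0, X3) → no; 1× c (aromatic, H1, X3) → no; 1× N (H1, X3) → no; 1× C (H3, X4) → no; 1× S (H1, X2) → no; 1× C (H0, X3) → no; 1× O (H0, X1) → no; 1× Cl (H0, X1) → no.
No environment satisfies the query, so 0 matching atoms.

0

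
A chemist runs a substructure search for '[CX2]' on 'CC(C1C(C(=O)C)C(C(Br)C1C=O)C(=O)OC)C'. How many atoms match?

The query [CX2] means: C with X2: aliphatic carbon with exactly 2 total connections.
Check the 18 heavy atoms by environment: 10× C (X4) → no; 3× C (X3) → no; 3× O (X1) → no; 1× O (X2) → no; 1× Br (X1) → no.
No environment satisfies the query, so 0 matching atoms.

0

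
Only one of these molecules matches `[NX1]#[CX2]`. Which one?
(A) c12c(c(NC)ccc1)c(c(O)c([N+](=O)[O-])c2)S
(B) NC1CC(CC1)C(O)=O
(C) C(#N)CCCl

[NX1]#[CX2] describes a nitrogen triple-bonded to a two-connected carbon (a nitrile).
(A) has a nitro group (-[N+](=O)[O-]) but there is no C#N triple bond.
(B) has a primary amino group (-NH2) but the nitrogen is NX3 (three connections), not NX1 triple-bonded.
(C) contains a nitrile (-C#N), which satisfies every atom and bond constraint.
So the answer is (C).

C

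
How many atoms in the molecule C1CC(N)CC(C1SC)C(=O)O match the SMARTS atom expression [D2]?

4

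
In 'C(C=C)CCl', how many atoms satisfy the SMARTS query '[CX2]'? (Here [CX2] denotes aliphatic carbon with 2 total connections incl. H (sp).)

0

Check the 5 heavy atoms by environment: 2× C (X4) → no; 1× Cl (X1) → no; 2× C (X3) → no.
No environment satisfies the query, so 0 matching atoms.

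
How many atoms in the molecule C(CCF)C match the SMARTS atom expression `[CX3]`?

0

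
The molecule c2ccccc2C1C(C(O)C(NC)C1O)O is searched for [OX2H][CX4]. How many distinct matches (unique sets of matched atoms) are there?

3

[OX2H][CX4] is the SMARTS for an aliphatic alcohol: a hydroxyl oxygen bound to an sp3 (X4) carbon.
The molecule carries 3 separate instances of a hydroxyl group (-OH) meeting every constraint; each maps to a distinct set of atoms, giving 3 matches.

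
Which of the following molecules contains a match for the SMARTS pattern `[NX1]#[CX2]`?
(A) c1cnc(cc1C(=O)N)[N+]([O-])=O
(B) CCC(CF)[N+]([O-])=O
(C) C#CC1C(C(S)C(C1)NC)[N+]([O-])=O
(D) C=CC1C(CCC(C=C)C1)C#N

[NX1]#[CX2] describes a nitrogen triple-bonded to a two-connected carbon (a nitrile).
(A) has a primary amide (-C(=O)NH2) but the nitrogen is NX3, not NX1.
(B) has a nitro group (-[N+](=O)[O-]) but there is no C#N triple bond.
(C) has a nitro group (-[N+](=O)[O-]) but there is no C#N triple bond.
(D) contains a nitrile (-C#N), which satisfies every atom and bond constraint.
So the answer is (D).

D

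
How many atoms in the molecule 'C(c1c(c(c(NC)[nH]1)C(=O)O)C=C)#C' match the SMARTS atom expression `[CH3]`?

1

The query [CH3] means: aliphatic carbon with exactly three hydrogens.
Check the 14 heavy atoms by environment: 1× n (aromatic, H1) → no; 4× c (aromatic, H0) → no; 2× C (H0) → no; 1× O (H0) → no; 1× O (H1) → no; 2× C (H1) → no; 1× C (H2) → no; 1× N (H1) → no; 1× C (H3) → match.
That gives 1 matching atom.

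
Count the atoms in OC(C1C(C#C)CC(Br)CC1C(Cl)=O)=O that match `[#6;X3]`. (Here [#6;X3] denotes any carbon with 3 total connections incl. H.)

2

The query [#6;X3] means: any carbon (aromatic or not) with three total connections.
Check the 15 heavy atoms by environment: 6× C (X4) → no; 2× C (X3) → match; 2× O (X1) → no; 1× O (X2) → no; 1× Br (X1) → no; 2× C (X2) → no; 1× Cl (X1) → no.
That gives 2 matching atoms.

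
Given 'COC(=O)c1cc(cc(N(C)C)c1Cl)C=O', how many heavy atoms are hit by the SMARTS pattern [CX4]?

3

The query [CX4] means: C with X4: aliphatic carbon with exactly 4 total connections (bonds + H).
Check the 16 heavy atoms by environment: 6× c (aromatic, X3) → no; 1× N (X3) → no; 3× C (X4) → match; 1× Cl (X1) → no; 2× C (X3) → no; 2× O (X1) → no; 1× O (X2) → no.
That gives 3 matching atoms.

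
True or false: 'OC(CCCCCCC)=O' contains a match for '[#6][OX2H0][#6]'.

False

The pattern [#6][OX2H0][#6] describes an aliphatic oxygen bridging two carbons with no H on the oxygen — an ether.
The closest candidate here is a carboxylic acid group (-C(=O)OH), but the -OH oxygen has H1; the =O is OX1, not OX2. No other fragment satisfies the full query, so there is no match.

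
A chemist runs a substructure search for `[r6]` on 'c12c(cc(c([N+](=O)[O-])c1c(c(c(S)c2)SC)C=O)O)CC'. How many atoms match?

10

The query [r6] means: r6 matches atoms in a six-membered ring.
Check the 21 heavy atoms by environment: 10× c (aromatic, in 6-ring) → match; 2× S (acyclic) → no; 4× C (acyclic) → no; 3× O (acyclic) → no; 1× N (charge +1, acyclic) → no; 1× O (charge -1, acyclic) → no.
That gives 10 matching atoms.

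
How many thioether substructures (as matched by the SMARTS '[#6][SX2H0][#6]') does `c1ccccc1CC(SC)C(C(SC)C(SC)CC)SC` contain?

[#6][SX2H0][#6] is the SMARTS for a thioether: an aliphatic sulfur bridging two carbons with no H on the sulfur.
The molecule carries 4 separate instances of a methylthio ether (-SCH3) meeting every constraint; each maps to a distinct set of atoms, giving 4 matches.

4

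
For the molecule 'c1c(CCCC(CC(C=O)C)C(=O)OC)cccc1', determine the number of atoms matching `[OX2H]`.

0

The query [OX2H] means: aliphatic oxygen with two connections, one of which is H — an -OH oxygen.
Check the 19 heavy atoms by environment: 2× C (H3, X4) → no; 2× C (H1, X4) → no; 4× C (H2, X4) → no; 1× C (H0, X3) → no; 2× O (H0, X1) → no; 1× O (H0, X2) → no; 1× C (H1, X3) → no; 1× c (aromatic, H0, X3) → no; 5× c (aromatic, H1, X3) → no.
No environment satisfies the query, so 0 matching atoms.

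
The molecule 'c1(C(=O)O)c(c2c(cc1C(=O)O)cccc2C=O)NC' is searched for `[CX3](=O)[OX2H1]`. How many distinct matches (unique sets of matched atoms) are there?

2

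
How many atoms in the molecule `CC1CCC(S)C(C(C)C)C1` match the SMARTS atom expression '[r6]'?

6

The query [r6] means: r6 matches atoms in a six-membered ring.
Check the 11 heavy atoms by environment: 6× C (in 6-ring) → match; 4× C (acyclic) → no; 1× S (acyclic) → no.
That gives 6 matching atoms.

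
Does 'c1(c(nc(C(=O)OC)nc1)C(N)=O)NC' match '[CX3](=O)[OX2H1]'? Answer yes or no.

No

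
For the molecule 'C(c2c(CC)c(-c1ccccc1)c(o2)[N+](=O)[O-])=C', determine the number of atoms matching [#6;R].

Check the 18 heavy atoms by environment: 1× o (aromatic, in 5-ring) → no; 4× c (aromatic, in 5-ring) → match; 1× N (charge +1, acyclic) → no; 1× O (charge -1, acyclic) → no; 1× O (acyclic) → no; 4× C (acyclic) → no; 6× c (aromatic, in 6-ring) → match.
Summing the matching environments: 4 + 6 = 10 matching atoms.

10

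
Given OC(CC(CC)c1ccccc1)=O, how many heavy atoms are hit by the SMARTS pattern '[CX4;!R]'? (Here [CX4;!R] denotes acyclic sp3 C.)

4

Check the 13 heavy atoms by environment: 4× C (X4, acyclic) → match; 6× c (aromatic, X3, in 6-ring) → no; 1× C (X3, acyclic) → no; 1× O (X1, acyclic) → no; 1× O (X2, acyclic) → no.
That gives 4 matching atoms.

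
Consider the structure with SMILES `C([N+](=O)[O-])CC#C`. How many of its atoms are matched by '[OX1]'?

2

Check the 7 heavy atoms by environment: 2× C (X4) → no; 1× N (charge +1, X3) → no; 1× O (charge -1, X1) → match; 1× O (X1) → match; 2× C (X2) → no.
Summing the matching environments: 1 + 1 = 2 matching atoms.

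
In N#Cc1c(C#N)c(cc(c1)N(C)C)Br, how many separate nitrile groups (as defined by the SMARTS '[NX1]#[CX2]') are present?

2

[NX1]#[CX2] is the SMARTS for a nitrile: a nitrogen triple-bonded to a two-connected carbon.
The molecule carries 2 separate instances of a nitrile (-C#N) meeting every constraint; each maps to a distinct set of atoms, giving 2 matches.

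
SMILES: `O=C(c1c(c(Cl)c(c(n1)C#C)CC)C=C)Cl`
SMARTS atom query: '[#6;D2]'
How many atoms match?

The query [#6;D2] means: any carbon bonded to exactly two heavy atoms.
Check the 16 heavy atoms by environment: 1× n (aromatic, D2) → no; 5× c (aromatic, D3) → no; 3× C (D2) → match; 3× C (D1) → no; 1× C (D3) → no; 1× O (D1) → no; 2× Cl (D1) → no.
That gives 3 matching atoms.

3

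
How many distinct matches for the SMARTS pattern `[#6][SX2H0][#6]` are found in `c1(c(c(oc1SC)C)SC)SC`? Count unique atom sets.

3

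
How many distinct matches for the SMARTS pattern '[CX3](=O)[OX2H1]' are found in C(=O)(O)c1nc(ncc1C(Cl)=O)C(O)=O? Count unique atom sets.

[CX3](=O)[OX2H1] is the SMARTS for a carboxylic acid: an sp2 carbon double-bonded to O and single-bonded to an -OH oxygen.
The molecule carries 2 separate instances of a carboxylic acid group (-C(=O)OH) meeting every constraint; each maps to a distinct set of atoms, giving 2 matches.

2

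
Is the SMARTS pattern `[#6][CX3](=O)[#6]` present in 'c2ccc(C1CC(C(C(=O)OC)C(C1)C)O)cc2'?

No

The pattern [#6][CX3](=O)[#6] describes a carbonyl carbon (no H) flanked by two carbons — a ketone.
The closest candidate here is a methyl-ester group (-C(=O)OCH3), but one neighbour of the carbonyl carbon is O, not C. No other fragment satisfies the full query, so there is no match.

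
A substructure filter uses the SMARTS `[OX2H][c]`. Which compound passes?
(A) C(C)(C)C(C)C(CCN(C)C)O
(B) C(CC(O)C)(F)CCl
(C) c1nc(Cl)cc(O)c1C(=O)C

C

[OX2H][c] describes a hydroxyl oxygen attached to an aromatic carbon (a phenol).
(A) has a hydroxyl group (-OH) but the -OH is on an aliphatic carbon, not an aromatic c.
(B) has a hydroxyl group (-OH) but the -OH is on an aliphatic carbon, not an aromatic c.
(C) contains a hydroxyl group (-OH), which satisfies every atom and bond constraint.
So the answer is (C).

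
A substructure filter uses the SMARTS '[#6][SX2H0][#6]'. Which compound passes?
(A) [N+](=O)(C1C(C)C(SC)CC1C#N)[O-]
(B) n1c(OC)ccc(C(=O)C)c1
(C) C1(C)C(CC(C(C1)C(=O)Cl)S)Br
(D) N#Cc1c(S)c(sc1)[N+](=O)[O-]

[#6][SX2H0][#6] describes an aliphatic sulfur bridging two carbons with no H on the sulfur (a thioether).
(A) contains a methylthio ether (-SCH3), which satisfies every atom and bond constraint.
(B) has a methoxy ether (-OCH3) but the bridging atom is O, not S.
(C) has a thiol (-SH) but the sulfur has H1, not H0 bridging two carbons.
(D) has a thiol (-SH) but the sulfur has H1, not H0 bridging two carbons.
So the answer is (A).

A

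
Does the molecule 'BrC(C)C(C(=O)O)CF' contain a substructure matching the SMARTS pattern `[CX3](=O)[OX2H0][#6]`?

No

The pattern [CX3](=O)[OX2H0][#6] describes a carbonyl carbon bonded to an oxygen that is itself bonded to carbon (no H on that O) — an ester.
The closest candidate here is a carboxylic acid group (-C(=O)OH), but the singly-bonded O carries H (OX2H1, not H0). No other fragment satisfies the full query, so there is no match.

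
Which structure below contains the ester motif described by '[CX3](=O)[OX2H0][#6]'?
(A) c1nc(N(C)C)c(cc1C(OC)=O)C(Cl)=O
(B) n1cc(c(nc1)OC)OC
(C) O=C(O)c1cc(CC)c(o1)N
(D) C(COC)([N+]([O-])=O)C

[CX3](=O)[OX2H0][#6] describes a carbonyl carbon bonded to an oxygen that is itself bonded to carbon (no H on that O) (an ester).
(A) contains a methyl-ester group (-C(=O)OCH3), which satisfies every atom and bond constraint.
(B) has a methoxy ether (-OCH3) but the ether oxygen is not adjacent to a C=O carbon.
(C) has a carboxylic acid group (-C(=O)OH) but the singly-bonded O carries H (OX2H1, not H0).
(D) has a methoxy ether (-OCH3) but the ether oxygen is not adjacent to a C=O carbon.
So the answer is (A).

A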